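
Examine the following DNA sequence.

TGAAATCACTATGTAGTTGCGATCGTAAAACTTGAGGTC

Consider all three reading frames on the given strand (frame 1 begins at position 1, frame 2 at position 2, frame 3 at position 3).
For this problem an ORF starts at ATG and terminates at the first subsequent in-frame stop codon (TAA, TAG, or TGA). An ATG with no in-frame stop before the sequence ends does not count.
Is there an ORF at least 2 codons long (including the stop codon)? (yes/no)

yes

Frame 1: TGA AAT CAC TAT GTA GTT GCG ATC GTA AAA CTT GAG GTC — no ATG→stop ORF.
Frame 2: GAA ATC ACT ATG TAG TTG CGA TCG TAA AAC TTG AGG — ATG at 11, stop TAG at 14 → 6 nt.
Frame 3: AAA TCA CTA TGT AGT TGC GAT CGT AAA ACT TGA GGT — no ATG→stop ORF.
Frame 2 has an ORF of 2 codons (positions 11–16) ≥ 2, so yes.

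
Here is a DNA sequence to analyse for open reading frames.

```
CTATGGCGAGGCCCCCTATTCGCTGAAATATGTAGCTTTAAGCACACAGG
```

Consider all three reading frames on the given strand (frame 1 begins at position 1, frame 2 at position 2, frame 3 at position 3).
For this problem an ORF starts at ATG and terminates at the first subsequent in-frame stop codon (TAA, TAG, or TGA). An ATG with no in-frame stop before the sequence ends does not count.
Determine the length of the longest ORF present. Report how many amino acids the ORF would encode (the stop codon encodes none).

Frame 1: CTA TGG CGA GGC CCC CTA TTC GCT GAA ATA TGT AGC TTT AAG CAC ACA — no ATG→stop ORF.
Frame 2: TAT GGC GAG GCC CCC TAT TCG CTG AAA TAT GTA GCT TTA AGC ACA CAG — no ATG→stop ORF.
Frame 3: ATG GCG AGG CCC CCT ATT CGC TGA AAT ATG TAG CTT TAA GCA CAC AGG — ATG at 3, stop TGA at 24 → 24 nt; ATG at 30, stop TAG at 33 → 6 nt.
Longest: frame 3, positions 3–26, 24 nt = 8 codons = 7 aa. → 7 amino acids.

7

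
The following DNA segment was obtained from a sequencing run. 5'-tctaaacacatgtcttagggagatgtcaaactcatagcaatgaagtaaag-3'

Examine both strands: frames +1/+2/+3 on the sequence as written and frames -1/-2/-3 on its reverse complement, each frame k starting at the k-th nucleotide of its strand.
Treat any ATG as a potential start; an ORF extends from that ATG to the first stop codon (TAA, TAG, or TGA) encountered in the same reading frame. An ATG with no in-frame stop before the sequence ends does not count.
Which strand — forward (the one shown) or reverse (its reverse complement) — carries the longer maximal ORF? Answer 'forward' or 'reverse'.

Reverse complement (5'→3'): CTTTACTTCATTGCTATGAGTTTGACATCTCCCTAAGACATGTGTTTAGA
Frame +1: TCT AAA CAC ATG TCT TAG GGA GAT GTC AAA CTC ATA GCA ATG AAG TAA — ATG at 10, stop TAG at 16 → 9 nt; ATG at 40, stop TAA at 46 → 9 nt.
Frame +2: CTA AAC ACA TGT CTT AGG GAG ATG TCA AAC TCA TAG CAA TGA AGT AAA — ATG at 23, stop TAG at 35 → 15 nt.
Frame +3: TAA ACA CAT GTC TTA GGG AGA TGT CAA ACT CAT AGC AAT GAA GTA AAG — no ATG→stop ORF.
Frame -1: CTT TAC TTC ATT GCT ATG AGT TTG ACA TCT CCC TAA GAC ATG TGT TTA — ATG at 16, stop TAA at 34 → 21 nt.
Frame -2: TTT ACT TCA TTG CTA TGA GTT TGA CAT CTC CCT AAG ACA TGT GTT TAG — no ATG→stop ORF.
Frame -3: TTA CTT CAT TGC TAT GAG TTT GAC ATC TCC CTA AGA CAT GTG TTT AGA — no ATG→stop ORF.
Forward-strand max 15 nt; reverse-strand max 21 nt. The reverse strand has the longer ORF.

reverse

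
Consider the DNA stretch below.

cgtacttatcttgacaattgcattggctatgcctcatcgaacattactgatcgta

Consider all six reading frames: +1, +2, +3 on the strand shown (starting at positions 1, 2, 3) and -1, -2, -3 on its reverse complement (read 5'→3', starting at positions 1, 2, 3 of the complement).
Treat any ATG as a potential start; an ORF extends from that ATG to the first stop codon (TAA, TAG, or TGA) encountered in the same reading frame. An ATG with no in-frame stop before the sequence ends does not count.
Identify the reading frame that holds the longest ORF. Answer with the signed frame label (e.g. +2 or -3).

Reverse complement (5'→3'): TACGATCAGTAATGTTCGATGAGGCATAGCCAATGCAATTGTCAAGATAAGTACG
Frame +1: CGT ACT TAT CTT GAC AAT TGC ATT GGC TAT GCC TCA TCG AAC ATT ACT GAT CGT — no ATG→stop ORF.
Frame +2: GTA CTT ATC TTG ACA ATT GCA TTG GCT ATG CCT CAT CGA ACA TTA CTG ATC GTA — no ATG→stop ORF.
Frame +3: TAC TTA TCT TGA CAA TTG CAT TGG CTA TGC CTC ATC GAA CAT TAC TGA TCG — no ATG→stop ORF.
Frame -1: TAC GAT CAG TAA TGT TCG ATG AGG CAT AGC CAA TGC AAT TGT CAA GAT AAG TAC — no ATG→stop ORF.
Frame -2: ACG ATC AGT AAT GTT CGA TGA GGC ATA GCC AAT GCA ATT GTC AAG ATA AGT ACG — no ATG→stop ORF.
Frame -3: CGA TCA GTA ATG TTC GAT GAG GCA TAG CCA ATG CAA TTG TCA AGA TAA GTA — ATG at 12, stop TAG at 27 → 18 nt; ATG at 33, stop TAA at 48 → 18 nt.
Longest ORF is 18 nt in frame -3 (positions 12–29).

-3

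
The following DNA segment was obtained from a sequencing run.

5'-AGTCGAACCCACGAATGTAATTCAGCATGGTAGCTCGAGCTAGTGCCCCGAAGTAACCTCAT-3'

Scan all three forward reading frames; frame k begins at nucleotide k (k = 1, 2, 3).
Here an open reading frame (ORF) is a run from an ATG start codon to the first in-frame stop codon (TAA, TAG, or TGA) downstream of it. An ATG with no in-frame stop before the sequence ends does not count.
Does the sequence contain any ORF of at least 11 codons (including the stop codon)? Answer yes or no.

Frame 1: AGT CGA ACC CAC GAA TGT AAT TCA GCA TGG TAG CTC GAG CTA GTG CCC CGA AGT AAC CTC — no ATG→stop ORF.
Frame 2: GTC GAA CCC ACG AAT GTA ATT CAG CAT GGT AGC TCG AGC TAG TGC CCC GAA GTA ACC TCA — no ATG→stop ORF.
Frame 3: TCG AAC CCA CGA ATG TAA TTC AGC ATG GTA GCT CGA GCT AGT GCC CCG AAG TAA CCT CAT — ATG at 15, stop TAA at 18 → 6 nt; ATG at 27, stop TAA at 54 → 30 nt.
Largest ORF found is 10 codons < 11, so no.

no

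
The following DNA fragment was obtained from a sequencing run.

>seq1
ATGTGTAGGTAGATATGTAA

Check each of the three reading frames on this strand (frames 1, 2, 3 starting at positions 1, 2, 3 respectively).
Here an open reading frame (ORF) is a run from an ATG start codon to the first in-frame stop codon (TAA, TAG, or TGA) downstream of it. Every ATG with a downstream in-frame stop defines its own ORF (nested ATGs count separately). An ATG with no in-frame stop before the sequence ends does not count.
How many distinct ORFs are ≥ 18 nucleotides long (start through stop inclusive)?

Frame 1: ATG TGT AGG TAG ATA TGT — ATG at 1, stop TAG at 10 → 12 nt.
Frame 2: TGT GTA GGT AGA TAT GTA — no ATG→stop ORF.
Frame 3: GTG TAG GTA GAT ATG TAA — ATG at 15, stop TAA at 18 → 6 nt.
No ORF reaches 18 nucleotides. Count = 0.

0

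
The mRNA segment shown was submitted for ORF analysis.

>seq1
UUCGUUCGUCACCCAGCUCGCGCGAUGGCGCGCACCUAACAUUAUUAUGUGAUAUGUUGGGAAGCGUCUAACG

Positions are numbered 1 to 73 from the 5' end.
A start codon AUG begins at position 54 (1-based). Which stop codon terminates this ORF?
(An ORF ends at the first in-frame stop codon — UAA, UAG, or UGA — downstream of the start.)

UAA

Codons from position 54: AUG (54–56), UUG (57–59), GGA (60–62), AGC (63–65), GUC (66–68), UAA (69–71).
The first in-frame stop codon is UAA.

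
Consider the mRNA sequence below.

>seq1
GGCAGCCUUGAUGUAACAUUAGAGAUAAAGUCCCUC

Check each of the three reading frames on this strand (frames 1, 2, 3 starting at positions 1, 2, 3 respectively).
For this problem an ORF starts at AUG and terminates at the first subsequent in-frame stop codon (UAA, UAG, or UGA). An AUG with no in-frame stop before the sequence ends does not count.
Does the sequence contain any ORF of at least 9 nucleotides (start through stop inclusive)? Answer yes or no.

no

Frame 1: GGC AGC CUU GAU GUA ACA UUA GAG AUA AAG UCC CUC — no AUG→stop ORF.
Frame 2: GCA GCC UUG AUG UAA CAU UAG AGA UAA AGU CCC — AUG at 11, stop UAA at 14 → 6 nt.
Frame 3: CAG CCU UGA UGU AAC AUU AGA GAU AAA GUC CCU — no AUG→stop ORF.
Largest ORF found is 6 nucleotides < 9, so no.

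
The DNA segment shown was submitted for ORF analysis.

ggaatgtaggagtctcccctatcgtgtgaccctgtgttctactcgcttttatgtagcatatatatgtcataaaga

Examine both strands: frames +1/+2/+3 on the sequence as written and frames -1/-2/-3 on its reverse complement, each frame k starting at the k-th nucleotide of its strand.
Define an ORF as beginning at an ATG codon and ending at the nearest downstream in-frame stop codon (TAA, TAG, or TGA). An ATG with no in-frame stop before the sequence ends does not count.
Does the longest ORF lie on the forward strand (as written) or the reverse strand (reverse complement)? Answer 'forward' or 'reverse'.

reverse

Reverse complement (5'→3'): TCTTTATGACATATATATGCTACATAAAAGCGAGTAGAACACAGGGTCACACGATAGGGGAGACTCCTACATTCC
Frame +1: GGA ATG TAG GAG TCT CCC CTA TCG TGT GAC CCT GTG TTC TAC TCG CTT TTA TGT AGC ATA TAT ATG TCA TAA AGA — ATG at 4, stop TAG at 7 → 6 nt; ATG at 64, stop TAA at 70 → 9 nt.
Frame +2: GAA TGT AGG AGT CTC CCC TAT CGT GTG ACC CTG TGT TCT ACT CGC TTT TAT GTA GCA TAT ATA TGT CAT AAA — no ATG→stop ORF.
Frame +3: AAT GTA GGA GTC TCC CCT ATC GTG TGA CCC TGT GTT CTA CTC GCT TTT ATG TAG CAT ATA TAT GTC ATA AAG — ATG at 51, stop TAG at 54 → 6 nt.
Frame -1: TCT TTA TGA CAT ATA TAT GCT ACA TAA AAG CGA GTA GAA CAC AGG GTC ACA CGA TAG GGG AGA CTC CTA CAT TCC — no ATG→stop ORF.
Frame -2: CTT TAT GAC ATA TAT ATG CTA CAT AAA AGC GAG TAG AAC ACA GGG TCA CAC GAT AGG GGA GAC TCC TAC ATT — ATG at 17, stop TAG at 35 → 21 nt.
Frame -3: TTT ATG ACA TAT ATA TGC TAC ATA AAA GCG AGT AGA ACA CAG GGT CAC ACG ATA GGG GAG ACT CCT ACA TTC — no ATG→stop ORF.
Forward-strand max 9 nt; reverse-strand max 21 nt. The reverse strand has the longer ORF.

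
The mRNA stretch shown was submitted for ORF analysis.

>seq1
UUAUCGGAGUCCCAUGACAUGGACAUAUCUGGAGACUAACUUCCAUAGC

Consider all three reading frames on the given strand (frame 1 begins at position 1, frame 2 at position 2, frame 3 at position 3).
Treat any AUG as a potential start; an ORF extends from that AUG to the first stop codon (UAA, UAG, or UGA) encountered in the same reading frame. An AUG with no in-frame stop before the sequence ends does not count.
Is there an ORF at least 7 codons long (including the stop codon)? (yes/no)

yes

Frame 1: UUA UCG GAG UCC CAU GAC AUG GAC AUA UCU GGA GAC UAA CUU CCA UAG — AUG at 19, stop UAA at 37 → 21 nt.
Frame 2: UAU CGG AGU CCC AUG ACA UGG ACA UAU CUG GAG ACU AAC UUC CAU AGC — no AUG→stop ORF.
Frame 3: AUC GGA GUC CCA UGA CAU GGA CAU AUC UGG AGA CUA ACU UCC AUA — no AUG→stop ORF.
Frame 1 has an ORF of 7 codons (positions 19–39) ≥ 7, so yes.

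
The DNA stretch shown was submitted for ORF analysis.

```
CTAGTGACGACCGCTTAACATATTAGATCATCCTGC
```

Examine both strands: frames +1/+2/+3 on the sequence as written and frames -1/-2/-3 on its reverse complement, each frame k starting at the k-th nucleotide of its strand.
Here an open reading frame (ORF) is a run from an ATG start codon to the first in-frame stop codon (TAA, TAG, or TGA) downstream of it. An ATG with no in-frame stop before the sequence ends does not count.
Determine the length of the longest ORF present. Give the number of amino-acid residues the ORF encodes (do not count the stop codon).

Reverse complement (5'→3'): GCAGGATGATCTAATATGTTAAGCGGTCGTCACTAG
Frame +1: CTA GTG ACG ACC GCT TAA CAT ATT AGA TCA TCC TGC — no ATG→stop ORF.
Frame +2: TAG TGA CGA CCG CTT AAC ATA TTA GAT CAT CCT — no ATG→stop ORF.
Frame +3: AGT GAC GAC CGC TTA ACA TAT TAG ATC ATC CTG — no ATG→stop ORF.
Frame -1: GCA GGA TGA TCT AAT ATG TTA AGC GGT CGT CAC TAG — ATG at 16, stop TAG at 34 → 21 nt.
Frame -2: CAG GAT GAT CTA ATA TGT TAA GCG GTC GTC ACT — no ATG→stop ORF.
Frame -3: AGG ATG ATC TAA TAT GTT AAG CGG TCG TCA CTA — ATG at 6, stop TAA at 12 → 9 nt.
Longest: frame -1, positions 16–36, 21 nt = 7 codons = 6 aa. → 6 amino acids.

6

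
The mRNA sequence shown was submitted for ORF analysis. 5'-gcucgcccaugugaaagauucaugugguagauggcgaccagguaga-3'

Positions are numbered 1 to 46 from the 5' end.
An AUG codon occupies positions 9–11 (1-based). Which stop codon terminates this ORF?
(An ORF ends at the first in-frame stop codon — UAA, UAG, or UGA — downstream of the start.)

UGA

Codons from position 9: AUG (9–11), UGA (12–14).
The first in-frame stop codon is UGA.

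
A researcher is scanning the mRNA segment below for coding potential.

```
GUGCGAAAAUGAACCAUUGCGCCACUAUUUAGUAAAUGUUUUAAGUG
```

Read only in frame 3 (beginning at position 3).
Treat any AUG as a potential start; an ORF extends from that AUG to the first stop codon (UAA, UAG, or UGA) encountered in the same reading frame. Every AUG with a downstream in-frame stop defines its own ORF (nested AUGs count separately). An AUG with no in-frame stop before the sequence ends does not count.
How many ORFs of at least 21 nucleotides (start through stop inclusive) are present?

1

Frame 3: GCG AAA AUG AAC CAU UGC GCC ACU AUU UAG UAA AUG UUU UAA GUG — AUG at 9, stop UAG at 30 → 24 nt; AUG at 36, stop UAA at 42 → 9 nt.
ORFs ≥ 21 nucleotides: frame 3 9–32 (24 nucleotides). Count = 1.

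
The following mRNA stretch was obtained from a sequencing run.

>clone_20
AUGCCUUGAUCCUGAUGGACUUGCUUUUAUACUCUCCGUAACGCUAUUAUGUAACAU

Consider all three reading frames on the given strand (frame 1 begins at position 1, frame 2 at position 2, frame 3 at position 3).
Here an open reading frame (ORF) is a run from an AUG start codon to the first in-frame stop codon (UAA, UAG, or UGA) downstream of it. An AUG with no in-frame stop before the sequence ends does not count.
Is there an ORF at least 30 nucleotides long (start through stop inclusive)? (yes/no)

Frame 1: AUG CCU UGA UCC UGA UGG ACU UGC UUU UAU ACU CUC CGU AAC GCU AUU AUG UAA CAU — AUG at 1, stop UGA at 7 → 9 nt; AUG at 49, stop UAA at 52 → 6 nt.
Frame 2: UGC CUU GAU CCU GAU GGA CUU GCU UUU AUA CUC UCC GUA ACG CUA UUA UGU AAC — no AUG→stop ORF.
Frame 3: GCC UUG AUC CUG AUG GAC UUG CUU UUA UAC UCU CCG UAA CGC UAU UAU GUA ACA — AUG at 15, stop UAA at 39 → 27 nt.
Largest ORF found is 27 nucleotides < 30, so no.

no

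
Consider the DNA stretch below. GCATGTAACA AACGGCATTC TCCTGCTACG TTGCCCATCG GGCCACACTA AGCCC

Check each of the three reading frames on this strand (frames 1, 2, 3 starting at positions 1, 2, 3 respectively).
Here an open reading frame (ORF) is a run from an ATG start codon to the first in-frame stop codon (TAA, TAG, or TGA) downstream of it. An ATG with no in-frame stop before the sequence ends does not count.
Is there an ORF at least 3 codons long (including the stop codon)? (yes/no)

no

Frame 1: GCA TGT AAC AAA CGG CAT TCT CCT GCT ACG TTG CCC ATC GGG CCA CAC TAA GCC — no ATG→stop ORF.
Frame 2: CAT GTA ACA AAC GGC ATT CTC CTG CTA CGT TGC CCA TCG GGC CAC ACT AAG CCC — no ATG→stop ORF.
Frame 3: ATG TAA CAA ACG GCA TTC TCC TGC TAC GTT GCC CAT CGG GCC ACA CTA AGC — ATG at 3, stop TAA at 6 → 6 nt.
Largest ORF found is 2 codons < 3, so no.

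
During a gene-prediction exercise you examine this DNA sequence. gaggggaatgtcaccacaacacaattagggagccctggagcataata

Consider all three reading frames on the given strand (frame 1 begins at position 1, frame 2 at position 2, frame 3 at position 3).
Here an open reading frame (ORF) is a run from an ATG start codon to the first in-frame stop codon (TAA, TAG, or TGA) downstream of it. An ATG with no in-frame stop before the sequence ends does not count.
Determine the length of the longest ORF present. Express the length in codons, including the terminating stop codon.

7

Frame 1: GAG GGG AAT GTC ACC ACA ACA CAA TTA GGG AGC CCT GGA GCA TAA — no ATG→stop ORF.
Frame 2: AGG GGA ATG TCA CCA CAA CAC AAT TAG GGA GCC CTG GAG CAT AAT — ATG at 8, stop TAG at 26 → 21 nt.
Frame 3: GGG GAA TGT CAC CAC AAC ACA ATT AGG GAG CCC TGG AGC ATA ATA — no ATG→stop ORF.
Longest: frame 2, positions 8–28, 21 nt = 7 codons = 6 aa. → 7 codons.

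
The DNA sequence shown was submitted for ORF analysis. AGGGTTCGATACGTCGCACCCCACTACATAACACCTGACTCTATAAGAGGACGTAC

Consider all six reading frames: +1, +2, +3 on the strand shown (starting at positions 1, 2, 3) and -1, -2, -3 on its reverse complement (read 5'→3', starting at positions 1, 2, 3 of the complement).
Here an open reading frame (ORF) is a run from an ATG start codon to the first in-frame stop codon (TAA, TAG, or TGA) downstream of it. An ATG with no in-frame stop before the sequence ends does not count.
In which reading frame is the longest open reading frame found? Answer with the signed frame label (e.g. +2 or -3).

-1

Reverse complement (5'→3'): GTACGTCCTCTTATAGAGTCAGGTGTTATGTAGTGGGGTGCGACGTATCGAACCCT
Frame +1: AGG GTT CGA TAC GTC GCA CCC CAC TAC ATA ACA CCT GAC TCT ATA AGA GGA CGT — no ATG→stop ORF.
Frame +2: GGG TTC GAT ACG TCG CAC CCC ACT ACA TAA CAC CTG ACT CTA TAA GAG GAC GTA — no ATG→stop ORF.
Frame +3: GGT TCG ATA CGT CGC ACC CCA CTA CAT AAC ACC TGA CTC TAT AAG AGG ACG TAC — no ATG→stop ORF.
Frame -1: GTA CGT CCT CTT ATA GAG TCA GGT GTT ATG TAG TGG GGT GCG ACG TAT CGA ACC — ATG at 28, stop TAG at 31 → 6 nt.
Frame -2: TAC GTC CTC TTA TAG AGT CAG GTG TTA TGT AGT GGG GTG CGA CGT ATC GAA CCC — no ATG→stop ORF.
Frame -3: ACG TCC TCT TAT AGA GTC AGG TGT TAT GTA GTG GGG TGC GAC GTA TCG AAC CCT — no ATG→stop ORF.
Longest ORF is 6 nt in frame -1 (positions 28–33).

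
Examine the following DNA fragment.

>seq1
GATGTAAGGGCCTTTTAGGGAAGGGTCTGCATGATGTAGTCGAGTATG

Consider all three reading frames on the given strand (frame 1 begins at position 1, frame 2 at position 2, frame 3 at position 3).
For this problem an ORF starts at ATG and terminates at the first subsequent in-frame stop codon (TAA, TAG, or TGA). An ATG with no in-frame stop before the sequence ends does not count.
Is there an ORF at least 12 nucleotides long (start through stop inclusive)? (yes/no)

Frame 1: GAT GTA AGG GCC TTT TAG GGA AGG GTC TGC ATG ATG TAG TCG AGT ATG — ATG at 31, stop TAG at 37 → 9 nt; ATG at 34, stop TAG at 37 → 6 nt.
Frame 2: ATG TAA GGG CCT TTT AGG GAA GGG TCT GCA TGA TGT AGT CGA GTA — ATG at 2, stop TAA at 5 → 6 nt.
Frame 3: TGT AAG GGC CTT TTA GGG AAG GGT CTG CAT GAT GTA GTC GAG TAT — no ATG→stop ORF.
Largest ORF found is 9 nucleotides < 12, so no.

no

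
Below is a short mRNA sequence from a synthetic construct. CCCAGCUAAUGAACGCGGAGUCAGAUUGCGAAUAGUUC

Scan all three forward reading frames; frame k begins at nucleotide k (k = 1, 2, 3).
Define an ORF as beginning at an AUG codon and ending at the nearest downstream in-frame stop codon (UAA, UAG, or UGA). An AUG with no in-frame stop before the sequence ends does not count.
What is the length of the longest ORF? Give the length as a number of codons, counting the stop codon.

9

Frame 1: CCC AGC UAA UGA ACG CGG AGU CAG AUU GCG AAU AGU — no AUG→stop ORF.
Frame 2: CCA GCU AAU GAA CGC GGA GUC AGA UUG CGA AUA GUU — no AUG→stop ORF.
Frame 3: CAG CUA AUG AAC GCG GAG UCA GAU UGC GAA UAG UUC — AUG at 9, stop UAG at 33 → 27 nt.
Longest: frame 3, positions 9–35, 27 nt = 9 codons = 8 aa. → 9 codons.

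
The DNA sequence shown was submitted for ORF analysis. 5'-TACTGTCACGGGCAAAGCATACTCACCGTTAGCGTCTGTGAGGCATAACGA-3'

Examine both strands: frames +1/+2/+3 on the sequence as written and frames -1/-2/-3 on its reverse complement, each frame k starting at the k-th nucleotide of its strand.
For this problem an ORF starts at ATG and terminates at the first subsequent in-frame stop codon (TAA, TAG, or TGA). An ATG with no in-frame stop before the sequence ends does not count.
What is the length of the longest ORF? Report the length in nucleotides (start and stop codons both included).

18

Reverse complement (5'→3'): TCGTTATGCCTCACAGACGCTAACGGTGAGTATGCTTTGCCCGTGACAGTA
Frame +1: TAC TGT CAC GGG CAA AGC ATA CTC ACC GTT AGC GTC TGT GAG GCA TAA CGA — no ATG→stop ORF.
Frame +2: ACT GTC ACG GGC AAA GCA TAC TCA CCG TTA GCG TCT GTG AGG CAT AAC — no ATG→stop ORF.
Frame +3: CTG TCA CGG GCA AAG CAT ACT CAC CGT TAG CGT CTG TGA GGC ATA ACG — no ATG→stop ORF.
Frame -1: TCG TTA TGC CTC ACA GAC GCT AAC GGT GAG TAT GCT TTG CCC GTG ACA GTA — no ATG→stop ORF.
Frame -2: CGT TAT GCC TCA CAG ACG CTA ACG GTG AGT ATG CTT TGC CCG TGA CAG — ATG at 32, stop TGA at 44 → 15 nt.
Frame -3: GTT ATG CCT CAC AGA CGC TAA CGG TGA GTA TGC TTT GCC CGT GAC AGT — ATG at 6, stop TAA at 21 → 18 nt.
Longest: frame -3, positions 6–23, 18 nt = 6 codons = 5 aa. → 18 nucleotides.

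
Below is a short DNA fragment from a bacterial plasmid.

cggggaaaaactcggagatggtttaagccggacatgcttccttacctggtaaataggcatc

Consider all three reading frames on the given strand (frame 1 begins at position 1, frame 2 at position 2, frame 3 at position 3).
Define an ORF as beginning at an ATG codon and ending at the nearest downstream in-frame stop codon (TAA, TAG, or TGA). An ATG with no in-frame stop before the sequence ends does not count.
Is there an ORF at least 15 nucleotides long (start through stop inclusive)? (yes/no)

no

Frame 1: CGG GGA AAA ACT CGG AGA TGG TTT AAG CCG GAC ATG CTT CCT TAC CTG GTA AAT AGG CAT — no ATG→stop ORF.
Frame 2: GGG GAA AAA CTC GGA GAT GGT TTA AGC CGG ACA TGC TTC CTT ACC TGG TAA ATA GGC ATC — no ATG→stop ORF.
Frame 3: GGG AAA AAC TCG GAG ATG GTT TAA GCC GGA CAT GCT TCC TTA CCT GGT AAA TAG GCA — ATG at 18, stop TAA at 24 → 9 nt.
Largest ORF found is 9 nucleotides < 15, so no.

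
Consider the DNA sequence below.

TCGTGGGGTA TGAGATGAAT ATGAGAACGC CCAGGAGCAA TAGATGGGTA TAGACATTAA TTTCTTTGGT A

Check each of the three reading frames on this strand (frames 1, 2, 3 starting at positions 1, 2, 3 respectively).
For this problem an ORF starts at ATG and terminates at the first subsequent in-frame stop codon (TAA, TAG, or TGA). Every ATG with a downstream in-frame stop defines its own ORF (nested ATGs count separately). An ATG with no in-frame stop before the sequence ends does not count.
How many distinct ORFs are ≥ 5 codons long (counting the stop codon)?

Frame 1: TCG TGG GGT ATG AGA TGA ATA TGA GAA CGC CCA GGA GCA ATA GAT GGG TAT AGA CAT TAA TTT CTT TGG — ATG at 10, stop TGA at 16 → 9 nt.
Frame 2: CGT GGG GTA TGA GAT GAA TAT GAG AAC GCC CAG GAG CAA TAG ATG GGT ATA GAC ATT AAT TTC TTT GGT — no ATG→stop ORF.
Frame 3: GTG GGG TAT GAG ATG AAT ATG AGA ACG CCC AGG AGC AAT AGA TGG GTA TAG ACA TTA ATT TCT TTG GTA — ATG at 15, stop TAG at 51 → 39 nt; ATG at 21, stop TAG at 51 → 33 nt.
ORFs ≥ 5 codons: frame 3 15–53 (13 codons), frame 3 21–53 (11 codons). Count = 2.

2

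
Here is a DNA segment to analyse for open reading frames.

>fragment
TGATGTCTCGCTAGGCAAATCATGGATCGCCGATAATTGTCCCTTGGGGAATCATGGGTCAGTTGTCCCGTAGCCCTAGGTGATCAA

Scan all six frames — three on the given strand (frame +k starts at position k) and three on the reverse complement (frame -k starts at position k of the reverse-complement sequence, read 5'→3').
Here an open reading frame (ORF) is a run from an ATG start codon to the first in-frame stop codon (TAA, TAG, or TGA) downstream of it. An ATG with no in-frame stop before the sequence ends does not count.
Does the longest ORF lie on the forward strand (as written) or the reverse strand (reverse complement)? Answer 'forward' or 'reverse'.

reverse

Reverse complement (5'→3'): TTGATCACCTAGGGCTACGGGACAACTGACCCATGATTCCCCAAGGGACAATTATCGGCGATCCATGATTTGCCTAGCGAGACATCA
Frame +1: TGA TGT CTC GCT AGG CAA ATC ATG GAT CGC CGA TAA TTG TCC CTT GGG GAA TCA TGG GTC AGT TGT CCC GTA GCC CTA GGT GAT CAA — ATG at 22, stop TAA at 34 → 15 nt.
Frame +2: GAT GTC TCG CTA GGC AAA TCA TGG ATC GCC GAT AAT TGT CCC TTG GGG AAT CAT GGG TCA GTT GTC CCG TAG CCC TAG GTG ATC — no ATG→stop ORF.
Frame +3: ATG TCT CGC TAG GCA AAT CAT GGA TCG CCG ATA ATT GTC CCT TGG GGA ATC ATG GGT CAG TTG TCC CGT AGC CCT AGG TGA TCA — ATG at 3, stop TAG at 12 → 12 nt; ATG at 54, stop TGA at 81 → 30 nt.
Frame -1: TTG ATC ACC TAG GGC TAC GGG ACA ACT GAC CCA TGA TTC CCC AAG GGA CAA TTA TCG GCG ATC CAT GAT TTG CCT AGC GAG ACA TCA — no ATG→stop ORF.
Frame -2: TGA TCA CCT AGG GCT ACG GGA CAA CTG ACC CAT GAT TCC CCA AGG GAC AAT TAT CGG CGA TCC ATG ATT TGC CTA GCG AGA CAT — no ATG→stop ORF.
Frame -3: GAT CAC CTA GGG CTA CGG GAC AAC TGA CCC ATG ATT CCC CAA GGG ACA ATT ATC GGC GAT CCA TGA TTT GCC TAG CGA GAC ATC — ATG at 33, stop TGA at 66 → 36 nt.
Forward-strand max 30 nt; reverse-strand max 36 nt. The reverse strand has the longer ORF.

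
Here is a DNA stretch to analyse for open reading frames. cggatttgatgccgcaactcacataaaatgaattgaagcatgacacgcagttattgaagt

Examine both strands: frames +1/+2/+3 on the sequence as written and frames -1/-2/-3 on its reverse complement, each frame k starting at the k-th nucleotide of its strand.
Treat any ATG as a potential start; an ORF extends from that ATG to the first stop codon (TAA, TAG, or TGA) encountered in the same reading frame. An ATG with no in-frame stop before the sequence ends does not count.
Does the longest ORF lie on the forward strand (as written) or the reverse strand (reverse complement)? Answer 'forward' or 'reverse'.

forward

Reverse complement (5'→3'): ACTTCAATAACTGCGTGTCATGCTTCAATTCATTTTATGTGAGTTGCGGCATCAAATCCG
Frame +1: CGG ATT TGA TGC CGC AAC TCA CAT AAA ATG AAT TGA AGC ATG ACA CGC AGT TAT TGA AGT — ATG at 28, stop TGA at 34 → 9 nt; ATG at 40, stop TGA at 55 → 18 nt.
Frame +2: GGA TTT GAT GCC GCA ACT CAC ATA AAA TGA ATT GAA GCA TGA CAC GCA GTT ATT GAA — no ATG→stop ORF.
Frame +3: GAT TTG ATG CCG CAA CTC ACA TAA AAT GAA TTG AAG CAT GAC ACG CAG TTA TTG AAG — ATG at 9, stop TAA at 24 → 18 nt.
Frame -1: ACT TCA ATA ACT GCG TGT CAT GCT TCA ATT CAT TTT ATG TGA GTT GCG GCA TCA AAT CCG — ATG at 37, stop TGA at 40 → 6 nt.
Frame -2: CTT CAA TAA CTG CGT GTC ATG CTT CAA TTC ATT TTA TGT GAG TTG CGG CAT CAA ATC — no ATG→stop ORF.
Frame -3: TTC AAT AAC TGC GTG TCA TGC TTC AAT TCA TTT TAT GTG AGT TGC GGC ATC AAA TCC — no ATG→stop ORF.
Forward-strand max 18 nt; reverse-strand max 6 nt. The forward strand has the longer ORF.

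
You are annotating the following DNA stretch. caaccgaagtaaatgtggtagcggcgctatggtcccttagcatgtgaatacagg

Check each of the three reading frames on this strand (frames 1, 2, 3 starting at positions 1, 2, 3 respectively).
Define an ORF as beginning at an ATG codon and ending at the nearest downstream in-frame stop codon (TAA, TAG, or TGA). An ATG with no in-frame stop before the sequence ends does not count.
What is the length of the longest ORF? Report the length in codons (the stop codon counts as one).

4

Frame 1: CAA CCG AAG TAA ATG TGG TAG CGG CGC TAT GGT CCC TTA GCA TGT GAA TAC AGG — ATG at 13, stop TAG at 19 → 9 nt.
Frame 2: AAC CGA AGT AAA TGT GGT AGC GGC GCT ATG GTC CCT TAG CAT GTG AAT ACA — ATG at 29, stop TAG at 38 → 12 nt.
Frame 3: ACC GAA GTA AAT GTG GTA GCG GCG CTA TGG TCC CTT AGC ATG TGA ATA CAG — ATG at 42, stop TGA at 45 → 6 nt.
Longest: frame 2, positions 29–40, 12 nt = 4 codons = 3 aa. → 4 codons.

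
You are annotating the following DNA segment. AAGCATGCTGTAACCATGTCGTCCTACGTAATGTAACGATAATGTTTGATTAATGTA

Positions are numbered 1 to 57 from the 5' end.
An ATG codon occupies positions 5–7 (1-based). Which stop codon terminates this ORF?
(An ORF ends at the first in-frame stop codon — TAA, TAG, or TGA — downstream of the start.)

Codons from position 5: ATG (5–7), CTG (8–10), TAA (11–13).
The first in-frame stop codon is TAA.

TAA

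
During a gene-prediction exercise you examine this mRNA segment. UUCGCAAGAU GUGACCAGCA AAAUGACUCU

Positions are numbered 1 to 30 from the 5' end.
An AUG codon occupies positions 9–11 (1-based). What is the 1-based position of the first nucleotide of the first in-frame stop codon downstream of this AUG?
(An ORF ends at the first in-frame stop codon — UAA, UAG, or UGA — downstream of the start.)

Codons from position 9: AUG (9–11), UGA (12–14).
UGA is a stop codon; it begins at position 12.

12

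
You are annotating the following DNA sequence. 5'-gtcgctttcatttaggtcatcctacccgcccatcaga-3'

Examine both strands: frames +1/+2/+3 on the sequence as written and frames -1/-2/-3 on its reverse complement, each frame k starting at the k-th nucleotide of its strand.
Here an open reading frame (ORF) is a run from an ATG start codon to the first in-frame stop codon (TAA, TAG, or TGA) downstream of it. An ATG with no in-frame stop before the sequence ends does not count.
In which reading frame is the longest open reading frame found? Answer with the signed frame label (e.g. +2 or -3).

-2

Reverse complement (5'→3'): TCTGATGGGCGGGTAGGATGACCTAAATGAAAGCGAC
Frame +1: GTC GCT TTC ATT TAG GTC ATC CTA CCC GCC CAT CAG — no ATG→stop ORF.
Frame +2: TCG CTT TCA TTT AGG TCA TCC TAC CCG CCC ATC AGA — no ATG→stop ORF.
Frame +3: CGC TTT CAT TTA GGT CAT CCT ACC CGC CCA TCA — no ATG→stop ORF.
Frame -1: TCT GAT GGG CGG GTA GGA TGA CCT AAA TGA AAG CGA — no ATG→stop ORF.
Frame -2: CTG ATG GGC GGG TAG GAT GAC CTA AAT GAA AGC GAC — ATG at 5, stop TAG at 14 → 12 nt.
Frame -3: TGA TGG GCG GGT AGG ATG ACC TAA ATG AAA GCG — ATG at 18, stop TAA at 24 → 9 nt.
Longest ORF is 12 nt in frame -2 (positions 5–16).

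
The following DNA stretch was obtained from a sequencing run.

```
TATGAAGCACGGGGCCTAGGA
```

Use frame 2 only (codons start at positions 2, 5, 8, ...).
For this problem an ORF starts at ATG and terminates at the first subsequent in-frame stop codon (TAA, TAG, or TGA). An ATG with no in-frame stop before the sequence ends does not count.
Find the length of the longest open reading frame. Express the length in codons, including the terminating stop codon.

Frame 2: ATG AAG CAC GGG GCC TAG — ATG at 2, stop TAG at 17 → 18 nt.
Longest: frame 2, positions 2–19, 18 nt = 6 codons = 5 aa. → 6 codons.

6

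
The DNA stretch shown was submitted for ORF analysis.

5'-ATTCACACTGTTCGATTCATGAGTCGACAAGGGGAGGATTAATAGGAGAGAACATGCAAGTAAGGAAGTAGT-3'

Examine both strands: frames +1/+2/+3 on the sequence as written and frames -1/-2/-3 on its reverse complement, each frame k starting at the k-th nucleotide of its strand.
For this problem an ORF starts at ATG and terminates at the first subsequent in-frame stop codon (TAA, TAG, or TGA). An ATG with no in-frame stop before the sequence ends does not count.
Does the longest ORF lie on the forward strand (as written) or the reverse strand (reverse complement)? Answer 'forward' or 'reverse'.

Reverse complement (5'→3'): ACTACTTCCTTACTTGCATGTTCTCTCCTATTAATCCTCCCCTTGTCGACTCATGAATCGAACAGTGTGAAT
Frame +1: ATT CAC ACT GTT CGA TTC ATG AGT CGA CAA GGG GAG GAT TAA TAG GAG AGA ACA TGC AAG TAA GGA AGT AGT — ATG at 19, stop TAA at 40 → 24 nt.
Frame +2: TTC ACA CTG TTC GAT TCA TGA GTC GAC AAG GGG AGG ATT AAT AGG AGA GAA CAT GCA AGT AAG GAA GTA — no ATG→stop ORF.
Frame +3: TCA CAC TGT TCG ATT CAT GAG TCG ACA AGG GGA GGA TTA ATA GGA GAG AAC ATG CAA GTA AGG AAG TAG — ATG at 54, stop TAG at 69 → 18 nt.
Frame -1: ACT ACT TCC TTA CTT GCA TGT TCT CTC CTA TTA ATC CTC CCC TTG TCG ACT CAT GAA TCG AAC AGT GTG AAT — no ATG→stop ORF.
Frame -2: CTA CTT CCT TAC TTG CAT GTT CTC TCC TAT TAA TCC TCC CCT TGT CGA CTC ATG AAT CGA ACA GTG TGA — ATG at 53, stop TGA at 68 → 18 nt.
Frame -3: TAC TTC CTT ACT TGC ATG TTC TCT CCT ATT AAT CCT CCC CTT GTC GAC TCA TGA ATC GAA CAG TGT GAA — ATG at 18, stop TGA at 54 → 39 nt.
Forward-strand max 24 nt; reverse-strand max 39 nt. The reverse strand has the longer ORF.

reverse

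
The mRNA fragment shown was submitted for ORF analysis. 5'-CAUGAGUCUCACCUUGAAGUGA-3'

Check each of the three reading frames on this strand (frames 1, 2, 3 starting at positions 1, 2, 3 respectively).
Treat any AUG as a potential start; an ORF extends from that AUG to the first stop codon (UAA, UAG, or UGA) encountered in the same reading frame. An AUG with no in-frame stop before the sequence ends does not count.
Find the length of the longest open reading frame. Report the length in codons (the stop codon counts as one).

Frame 1: CAU GAG UCU CAC CUU GAA GUG — no AUG→stop ORF.
Frame 2: AUG AGU CUC ACC UUG AAG UGA — AUG at 2, stop UGA at 20 → 21 nt.
Frame 3: UGA GUC UCA CCU UGA AGU — no AUG→stop ORF.
Longest: frame 2, positions 2–22, 21 nt = 7 codons = 6 aa. → 7 codons.

7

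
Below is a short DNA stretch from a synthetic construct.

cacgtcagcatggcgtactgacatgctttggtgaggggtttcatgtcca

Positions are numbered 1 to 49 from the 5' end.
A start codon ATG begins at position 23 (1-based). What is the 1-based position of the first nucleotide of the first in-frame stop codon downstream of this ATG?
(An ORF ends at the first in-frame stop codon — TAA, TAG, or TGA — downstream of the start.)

Codons from position 23: ATG (23–25), CTT (26–28), TGG (29–31), TGA (32–34).
TGA is a stop codon; it begins at position 32.

32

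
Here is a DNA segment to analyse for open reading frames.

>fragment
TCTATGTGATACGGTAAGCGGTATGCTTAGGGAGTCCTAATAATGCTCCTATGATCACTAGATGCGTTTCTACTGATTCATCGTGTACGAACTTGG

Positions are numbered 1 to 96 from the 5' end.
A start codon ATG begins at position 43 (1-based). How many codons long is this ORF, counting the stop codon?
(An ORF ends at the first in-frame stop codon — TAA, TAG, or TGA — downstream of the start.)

Codons from position 43: ATG (43–45), CTC (46–48), CTA (49–51), TGA (52–54).
TGA is the first in-frame stop; that's 4 codons including the stop.

4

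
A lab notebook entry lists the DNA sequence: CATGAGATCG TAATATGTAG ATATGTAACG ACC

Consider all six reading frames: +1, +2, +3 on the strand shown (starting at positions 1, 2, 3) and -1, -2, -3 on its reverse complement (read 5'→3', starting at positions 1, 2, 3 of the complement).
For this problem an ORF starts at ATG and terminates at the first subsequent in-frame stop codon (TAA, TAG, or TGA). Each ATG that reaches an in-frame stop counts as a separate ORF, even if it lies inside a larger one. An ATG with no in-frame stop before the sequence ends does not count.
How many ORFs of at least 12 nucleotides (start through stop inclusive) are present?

Reverse complement (5'→3'): GGTCGTTACATATCTACATATTACGATCTCATG
Frame +1: CAT GAG ATC GTA ATA TGT AGA TAT GTA ACG ACC — no ATG→stop ORF.
Frame +2: ATG AGA TCG TAA TAT GTA GAT ATG TAA CGA — ATG at 2, stop TAA at 11 → 12 nt; ATG at 23, stop TAA at 26 → 6 nt.
Frame +3: TGA GAT CGT AAT ATG TAG ATA TGT AAC GAC — ATG at 15, stop TAG at 18 → 6 nt.
Frame -1: GGT CGT TAC ATA TCT ACA TAT TAC GAT CTC ATG — no ATG→stop ORF.
Frame -2: GTC GTT ACA TAT CTA CAT ATT ACG ATC TCA — no ATG→stop ORF.
Frame -3: TCG TTA CAT ATC TAC ATA TTA CGA TCT CAT — no ATG→stop ORF.
ORFs ≥ 12 nucleotides: frame +2 2–13 (12 nucleotides). Count = 1.

1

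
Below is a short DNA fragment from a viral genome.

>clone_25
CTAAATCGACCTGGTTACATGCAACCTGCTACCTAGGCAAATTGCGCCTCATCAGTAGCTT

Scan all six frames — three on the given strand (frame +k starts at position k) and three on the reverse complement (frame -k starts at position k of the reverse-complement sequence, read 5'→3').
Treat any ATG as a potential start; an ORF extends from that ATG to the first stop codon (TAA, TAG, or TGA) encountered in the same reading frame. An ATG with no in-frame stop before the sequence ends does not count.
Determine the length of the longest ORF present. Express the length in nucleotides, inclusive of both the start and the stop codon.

24

Reverse complement (5'→3'): AAGCTACTGATGAGGCGCAATTTGCCTAGGTAGCAGGTTGCATGTAACCAGGTCGATTTAG
Frame +1: CTA AAT CGA CCT GGT TAC ATG CAA CCT GCT ACC TAG GCA AAT TGC GCC TCA TCA GTA GCT — ATG at 19, stop TAG at 34 → 18 nt.
Frame +2: TAA ATC GAC CTG GTT ACA TGC AAC CTG CTA CCT AGG CAA ATT GCG CCT CAT CAG TAG CTT — no ATG→stop ORF.
Frame +3: AAA TCG ACC TGG TTA CAT GCA ACC TGC TAC CTA GGC AAA TTG CGC CTC ATC AGT AGC — no ATG→stop ORF.
Frame -1: AAG CTA CTG ATG AGG CGC AAT TTG CCT AGG TAG CAG GTT GCA TGT AAC CAG GTC GAT TTA — ATG at 10, stop TAG at 31 → 24 nt.
Frame -2: AGC TAC TGA TGA GGC GCA ATT TGC CTA GGT AGC AGG TTG CAT GTA ACC AGG TCG ATT TAG — no ATG→stop ORF.
Frame -3: GCT ACT GAT GAG GCG CAA TTT GCC TAG GTA GCA GGT TGC ATG TAA CCA GGT CGA TTT — ATG at 42, stop TAA at 45 → 6 nt.
Longest: frame -1, positions 10–33, 24 nt = 8 codons = 7 aa. → 24 nucleotides.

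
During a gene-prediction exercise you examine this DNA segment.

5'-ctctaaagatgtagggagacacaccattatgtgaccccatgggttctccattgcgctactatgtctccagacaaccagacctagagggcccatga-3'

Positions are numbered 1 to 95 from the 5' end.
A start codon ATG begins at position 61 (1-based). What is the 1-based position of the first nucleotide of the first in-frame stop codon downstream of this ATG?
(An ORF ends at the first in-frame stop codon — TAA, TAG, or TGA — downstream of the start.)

Codons from position 61: ATG (61–63), TCT (64–66), CCA (67–69), GAC (70–72), AAC (73–75), CAG (76–78), ACC (79–81), TAG (82–84).
TAG is a stop codon; it begins at position 82.

82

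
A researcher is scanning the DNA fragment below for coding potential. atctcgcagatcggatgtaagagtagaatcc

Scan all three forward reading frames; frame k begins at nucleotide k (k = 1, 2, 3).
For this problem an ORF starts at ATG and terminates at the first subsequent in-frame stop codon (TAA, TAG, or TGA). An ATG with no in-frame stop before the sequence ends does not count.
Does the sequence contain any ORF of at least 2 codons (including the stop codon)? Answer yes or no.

yes

Frame 1: ATC TCG CAG ATC GGA TGT AAG AGT AGA ATC — no ATG→stop ORF.
Frame 2: TCT CGC AGA TCG GAT GTA AGA GTA GAA TCC — no ATG→stop ORF.
Frame 3: CTC GCA GAT CGG ATG TAA GAG TAG AAT — ATG at 15, stop TAA at 18 → 6 nt.
Frame 3 has an ORF of 2 codons (positions 15–20) ≥ 2, so yes.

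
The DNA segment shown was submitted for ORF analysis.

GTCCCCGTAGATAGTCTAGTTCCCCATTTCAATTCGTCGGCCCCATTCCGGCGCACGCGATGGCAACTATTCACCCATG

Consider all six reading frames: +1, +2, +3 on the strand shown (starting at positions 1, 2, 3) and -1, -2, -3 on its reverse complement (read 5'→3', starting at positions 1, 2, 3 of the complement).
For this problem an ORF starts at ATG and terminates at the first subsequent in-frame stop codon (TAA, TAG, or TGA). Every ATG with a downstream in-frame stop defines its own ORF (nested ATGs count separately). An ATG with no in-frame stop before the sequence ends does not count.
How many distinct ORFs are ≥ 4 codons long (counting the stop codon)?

Reverse complement (5'→3'): CATGGGTGAATAGTTGCCATCGCGTGCGCCGGAATGGGGCCGACGAATTGAAATGGGGAACTAGACTATCTACGGGGAC
Frame +1: GTC CCC GTA GAT AGT CTA GTT CCC CAT TTC AAT TCG TCG GCC CCA TTC CGG CGC ACG CGA TGG CAA CTA TTC ACC CAT — no ATG→stop ORF.
Frame +2: TCC CCG TAG ATA GTC TAG TTC CCC ATT TCA ATT CGT CGG CCC CAT TCC GGC GCA CGC GAT GGC AAC TAT TCA CCC ATG — no ATG→stop ORF.
Frame +3: CCC CGT AGA TAG TCT AGT TCC CCA TTT CAA TTC GTC GGC CCC ATT CCG GCG CAC GCG ATG GCA ACT ATT CAC CCA — no ATG→stop ORF.
Frame -1: CAT GGG TGA ATA GTT GCC ATC GCG TGC GCC GGA ATG GGG CCG ACG AAT TGA AAT GGG GAA CTA GAC TAT CTA CGG GGA — ATG at 34, stop TGA at 49 → 18 nt.
Frame -2: ATG GGT GAA TAG TTG CCA TCG CGT GCG CCG GAA TGG GGC CGA CGA ATT GAA ATG GGG AAC TAG ACT ATC TAC GGG GAC — ATG at 2, stop TAG at 11 → 12 nt; ATG at 53, stop TAG at 62 → 12 nt.
Frame -3: TGG GTG AAT AGT TGC CAT CGC GTG CGC CGG AAT GGG GCC GAC GAA TTG AAA TGG GGA ACT AGA CTA TCT ACG GGG — no ATG→stop ORF.
ORFs ≥ 4 codons: frame -1 34–51 (6 codons), frame -2 2–13 (4 codons), frame -2 53–64 (4 codons). Count = 3.

3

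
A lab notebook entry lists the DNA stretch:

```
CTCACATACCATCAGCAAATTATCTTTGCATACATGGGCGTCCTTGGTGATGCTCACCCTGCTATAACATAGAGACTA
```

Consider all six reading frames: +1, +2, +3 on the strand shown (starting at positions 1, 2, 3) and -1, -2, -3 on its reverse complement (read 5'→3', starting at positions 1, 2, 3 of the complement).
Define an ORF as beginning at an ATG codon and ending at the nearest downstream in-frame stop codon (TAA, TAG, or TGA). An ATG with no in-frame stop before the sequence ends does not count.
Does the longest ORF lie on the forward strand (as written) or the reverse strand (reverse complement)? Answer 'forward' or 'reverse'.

forward

Reverse complement (5'→3'): TAGTCTCTATGTTATAGCAGGGTGAGCATCACCAAGGACGCCCATGTATGCAAAGATAATTTGCTGATGGTATGTGAG
Frame +1: CTC ACA TAC CAT CAG CAA ATT ATC TTT GCA TAC ATG GGC GTC CTT GGT GAT GCT CAC CCT GCT ATA ACA TAG AGA CTA — ATG at 34, stop TAG at 70 → 39 nt.
Frame +2: TCA CAT ACC ATC AGC AAA TTA TCT TTG CAT ACA TGG GCG TCC TTG GTG ATG CTC ACC CTG CTA TAA CAT AGA GAC — ATG at 50, stop TAA at 65 → 18 nt.
Frame +3: CAC ATA CCA TCA GCA AAT TAT CTT TGC ATA CAT GGG CGT CCT TGG TGA TGC TCA CCC TGC TAT AAC ATA GAG ACT — no ATG→stop ORF.
Frame -1: TAG TCT CTA TGT TAT AGC AGG GTG AGC ATC ACC AAG GAC GCC CAT GTA TGC AAA GAT AAT TTG CTG ATG GTA TGT GAG — no ATG→stop ORF.
Frame -2: AGT CTC TAT GTT ATA GCA GGG TGA GCA TCA CCA AGG ACG CCC ATG TAT GCA AAG ATA ATT TGC TGA TGG TAT GTG — ATG at 44, stop TGA at 65 → 24 nt.
Frame -3: GTC TCT ATG TTA TAG CAG GGT GAG CAT CAC CAA GGA CGC CCA TGT ATG CAA AGA TAA TTT GCT GAT GGT ATG TGA — ATG at 9, stop TAG at 15 → 9 nt; ATG at 48, stop TAA at 57 → 12 nt; ATG at 72, stop TGA at 75 → 6 nt.
Forward-strand max 39 nt; reverse-strand max 24 nt. The forward strand has the longer ORF.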